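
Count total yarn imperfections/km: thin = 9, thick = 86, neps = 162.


Formula: Total = thin places + thick places + neps
Total = 9 + 86 + 162
Total = 257 imperfections/km

257 imperfections/km


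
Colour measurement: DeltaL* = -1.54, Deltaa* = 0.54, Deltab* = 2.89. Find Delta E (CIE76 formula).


Formula: Delta E = sqrt(dL*^2 + da*^2 + db*^2)
Step 1: dL*^2 = (-1.54)^2 = 2.3716
Step 2: da*^2 = 0.54^2 = 0.2916
Step 3: db*^2 = 2.89^2 = 8.3521
Step 4: Sum = 2.3716 + 0.2916 + 8.3521 = 11.0153
Step 5: Delta E = sqrt(11.0153) = 3.32

3.32 Delta E


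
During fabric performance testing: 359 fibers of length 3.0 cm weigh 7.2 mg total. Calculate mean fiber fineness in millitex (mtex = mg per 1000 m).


Formula: fineness (mtex) = mass (mg) / total length (km) = (mass_mg / total_length_m) * 1000
Step 1: Convert fiber length: 3.0 cm = 0.03 m
Step 2: Total fiber length = 359 * 0.03 = 10.77 m
Step 3: Linear density = 7.2 mg / 10.77 m = 0.6685 mg/m
Step 4: fineness = 0.6685 * 1000 = 668.5 mtex

668.5 mtex


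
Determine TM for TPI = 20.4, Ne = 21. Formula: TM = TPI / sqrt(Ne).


Formula: TM = TPI / sqrt(Ne)
Step 1: sqrt(Ne) = sqrt(21) = 4.5826
Step 2: TM = 20.4 / 4.5826 = 4.45

4.45 TM


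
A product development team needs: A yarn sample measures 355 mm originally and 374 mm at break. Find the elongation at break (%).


Formula: Elongation (%) = ((L_break - L0) / L0) * 100
Step 1: Extension = 374 - 355 = 19 mm
Step 2: Elongation = (19 / 355) * 100
Step 3: Elongation = 0.053521 * 100 = 5.3521% ≈ 5.4%

5.4%


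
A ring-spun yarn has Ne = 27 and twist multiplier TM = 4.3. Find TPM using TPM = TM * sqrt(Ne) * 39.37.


Formula: TPM = TM * sqrt(Ne) * 39.37
Step 1: sqrt(Ne) = sqrt(27) = 5.1962
Step 2: TM * sqrt(Ne) = 4.3 * 5.1962 = 22.3437
Step 3: TPM = 22.3437 * 39.37 = 880 twists/m

880 twists/m


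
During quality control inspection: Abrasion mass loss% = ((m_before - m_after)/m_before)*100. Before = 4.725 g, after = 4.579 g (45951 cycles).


Formula: Mass loss% = ((m_before - m_after) / m_before) * 100
Step 1: Mass loss = 4.725 - 4.579 = 0.146 g
Step 2: Ratio = 0.146 / 4.725 = 0.0308995
Step 3: Mass loss% = 0.0308995 * 100 = 3.08995% ≈ 3.09%

3.09%


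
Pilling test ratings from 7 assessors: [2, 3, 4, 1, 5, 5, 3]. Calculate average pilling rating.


Formula: Mean = sum / count
Sum = 2 + 3 + 4 + 1 + 5 + 5 + 3 = 23
Mean = 23 / 7 = 3.3

3.3


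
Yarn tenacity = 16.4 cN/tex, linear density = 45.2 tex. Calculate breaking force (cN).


Formula: Breaking force = Tenacity * Linear density
F = 16.4 cN/tex * 45.2 tex
F = 741.28 cN

741.28 cN


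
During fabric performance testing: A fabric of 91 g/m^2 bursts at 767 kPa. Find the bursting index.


Formula: Bursting Index = Bursting Strength / Fabric GSM
BI = 767 kPa / 91 g/m^2
BI = 8.429 kPa/(g/m^2)

8.429 kPa/(g/m^2)


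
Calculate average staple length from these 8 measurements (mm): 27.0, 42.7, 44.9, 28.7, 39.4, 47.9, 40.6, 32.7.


Formula: Mean = sum of lengths / count
Sum = 27.0 + 42.7 + 44.9 + 28.7 + 39.4 + 47.9 + 40.6 + 32.7
Sum = 303.9 mm
Mean = 303.9 / 8 = 37.99 mm

37.99 mm


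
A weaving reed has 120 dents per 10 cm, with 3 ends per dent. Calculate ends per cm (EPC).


Formula: EPC = (dents per 10 cm * ends per dent) / 10
Step 1: Total ends per 10 cm = 120 * 3 = 360
Step 2: EPC = 360 / 10 = 36.0 ends/cm

36.0 ends/cm


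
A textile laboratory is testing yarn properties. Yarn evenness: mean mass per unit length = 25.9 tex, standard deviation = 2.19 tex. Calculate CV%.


Formula: CV% = (standard deviation / mean) * 100
Step 1: Ratio = 2.19 / 25.9 = 0.084556
Step 2: CV% = 0.084556 * 100 = 8.4556% ≈ 8.5%

8.5%


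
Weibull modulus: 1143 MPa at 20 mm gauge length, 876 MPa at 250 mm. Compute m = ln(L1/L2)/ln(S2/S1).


Formula: m = ln(L1/L2) / ln(S2/S1)
Step 1: ln(L1/L2) = ln(20/250) = -2.52573
Step 2: S2/S1 = 876/1143 = 0.7664
Step 3: ln(S2/S1) = ln(0.7664) = -0.26605
Step 4: m = -2.52573 / -0.26605 = 9.49

9.49 (Weibull m)


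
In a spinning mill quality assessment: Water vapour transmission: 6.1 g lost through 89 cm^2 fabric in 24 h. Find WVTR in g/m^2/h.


Formula: WVTR = mass_loss / (area * time)
Step 1: Convert area: 89 cm^2 = 0.0089 m^2
Step 2: WVTR = 6.1 g / (0.0089 m^2 * 24 h)
Step 3: WVTR = 6.1 / 0.2136 = 28.6 g/m^2/h

28.6 g/m^2/h


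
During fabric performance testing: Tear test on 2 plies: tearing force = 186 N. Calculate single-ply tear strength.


Formula: Per-ply strength = Total force / Number of plies
Per-ply = 186 N / 2
Per-ply = 93 N

93 N


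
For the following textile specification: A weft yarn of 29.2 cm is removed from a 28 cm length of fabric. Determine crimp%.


Formula: Crimp% = ((L_yarn - L_fabric) / L_fabric) * 100
Step 1: Extension = 29.2 - 28 = 1.2 cm
Step 2: Crimp% = (1.2 / 28) * 100
Step 3: Crimp% = 0.042857 * 100 = 4.2857% ≈ 4.3%

4.3%


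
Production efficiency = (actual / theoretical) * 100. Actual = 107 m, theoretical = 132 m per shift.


Formula: Efficiency% = (Actual output / Theoretical output) * 100
Efficiency% = (107 / 132) * 100
Efficiency% = 0.810606 * 100 = 81.0606% ≈ 81.1%

81.1%


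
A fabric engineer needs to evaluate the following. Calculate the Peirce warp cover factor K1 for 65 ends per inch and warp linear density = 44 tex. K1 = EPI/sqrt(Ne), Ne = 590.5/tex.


Formula: K1 = EPI / sqrt(Ne), with Ne = 590.5 / tex_warp
Step 1: Ne = 590.5 / 44 = 13.42
Step 2: sqrt(Ne) = sqrt(13.42) = 3.6633
Step 3: K1 = 65 / 3.6633 = 17.7

17.7


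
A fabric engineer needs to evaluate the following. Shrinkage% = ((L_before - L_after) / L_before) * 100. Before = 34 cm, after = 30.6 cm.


Formula: Shrinkage% = ((L_before - L_after) / L_before) * 100
Step 1: Shrinkage = 34 - 30.6 = 3.4 cm
Step 2: Shrinkage% = (3.4 / 34) * 100
Step 3: Shrinkage% = 0.1 * 100 = 10.0%

10.0%


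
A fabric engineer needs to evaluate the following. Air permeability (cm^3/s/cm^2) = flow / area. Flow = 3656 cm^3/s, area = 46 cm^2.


Formula: Air Permeability = Airflow / Test Area
AP = 3656 cm^3/s / 46 cm^2
AP = 79.5 cm^3/s/cm^2

79.5 cm^3/s/cm^2


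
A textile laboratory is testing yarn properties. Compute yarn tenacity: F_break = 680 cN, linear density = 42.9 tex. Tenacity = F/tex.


Formula: Tenacity = Breaking force / Linear density
Tenacity = 680 cN / 42.9 tex
Tenacity = 15.85 cN/tex

15.85 cN/tex


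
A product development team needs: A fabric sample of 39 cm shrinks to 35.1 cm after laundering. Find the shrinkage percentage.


Formula: Shrinkage% = ((L_before - L_after) / L_before) * 100
Step 1: Shrinkage = 39 - 35.1 = 3.9 cm
Step 2: Shrinkage% = (3.9 / 39) * 100
Step 3: Shrinkage% = 0.1 * 100 = 10.0%

10.0%


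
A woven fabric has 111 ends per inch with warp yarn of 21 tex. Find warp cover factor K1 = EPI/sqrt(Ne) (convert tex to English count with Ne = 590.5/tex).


Formula: K1 = EPI / sqrt(Ne), with Ne = 590.5 / tex_warp
Step 1: Ne = 590.5 / 21 = 28.119
Step 2: sqrt(Ne) = sqrt(28.119) = 5.3027
Step 3: K1 = 111 / 5.3027 = 20.9

20.9


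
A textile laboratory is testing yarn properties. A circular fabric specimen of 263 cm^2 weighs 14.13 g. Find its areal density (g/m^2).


Formula: GSM = mass_g / area_m2
Step 1: Convert area: 263 cm^2 = 263 / 10000 = 0.0263 m^2
Step 2: GSM = 14.13 g / 0.0263 m^2 = 537.3 g/m^2

537.3 g/m^2


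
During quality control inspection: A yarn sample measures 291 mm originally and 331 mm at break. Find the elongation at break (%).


Formula: Elongation (%) = ((L_break - L0) / L0) * 100
Step 1: Extension = 331 - 291 = 40 mm
Step 2: Elongation = (40 / 291) * 100
Step 3: Elongation = 0.137457 * 100 = 13.7457% ≈ 13.7%

13.7%


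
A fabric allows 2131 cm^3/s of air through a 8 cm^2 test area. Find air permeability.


Formula: Air Permeability = Airflow / Test Area
AP = 2131 cm^3/s / 8 cm^2
AP = 266.4 cm^3/s/cm^2

266.4 cm^3/s/cm^2


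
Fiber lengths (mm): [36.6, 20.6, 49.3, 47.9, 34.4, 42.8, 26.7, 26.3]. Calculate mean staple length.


Formula: Mean = sum of lengths / count
Sum = 36.6 + 20.6 + 49.3 + 47.9 + 34.4 + 42.8 + 26.7 + 26.3
Sum = 284.6 mm
Mean = 284.6 / 8 = 35.58 mm

35.58 mm


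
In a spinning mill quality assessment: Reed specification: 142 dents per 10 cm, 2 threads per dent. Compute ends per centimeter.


Formula: EPC = (dents per 10 cm * ends per dent) / 10
Step 1: Total ends per 10 cm = 142 * 2 = 284
Step 2: EPC = 284 / 10 = 28.4 ends/cm

28.4 ends/cm


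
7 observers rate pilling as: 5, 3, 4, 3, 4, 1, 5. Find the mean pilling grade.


Formula: Mean = sum / count
Sum = 5 + 3 + 4 + 3 + 4 + 1 + 5 = 25
Mean = 25 / 7 = 3.6

3.6


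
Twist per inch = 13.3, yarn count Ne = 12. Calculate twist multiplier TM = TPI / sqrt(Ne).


Formula: TM = TPI / sqrt(Ne)
Step 1: sqrt(Ne) = sqrt(12) = 3.4641
Step 2: TM = 13.3 / 3.4641 = 3.84

3.84 TM


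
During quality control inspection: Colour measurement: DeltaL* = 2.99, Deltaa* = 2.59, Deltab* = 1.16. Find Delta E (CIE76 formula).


Formula: Delta E = sqrt(dL*^2 + da*^2 + db*^2)
Step 1: dL*^2 = 2.99^2 = 8.9401
Step 2: da*^2 = 2.59^2 = 6.7081
Step 3: db*^2 = 1.16^2 = 1.3456
Step 4: Sum = 8.9401 + 6.7081 + 1.3456 = 16.9938
Step 5: Delta E = sqrt(16.9938) = 4.12

4.12 Delta E


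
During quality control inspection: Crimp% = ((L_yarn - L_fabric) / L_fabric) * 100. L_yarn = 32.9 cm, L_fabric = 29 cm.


Formula: Crimp% = ((L_yarn - L_fabric) / L_fabric) * 100
Step 1: Extension = 32.9 - 29 = 3.9 cm
Step 2: Crimp% = (3.9 / 29) * 100
Step 3: Crimp% = 0.134483 * 100 = 13.4483% ≈ 13.4%

13.4%


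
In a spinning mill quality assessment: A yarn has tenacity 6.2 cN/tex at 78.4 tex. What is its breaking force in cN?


Formula: Breaking force = Tenacity * Linear density
F = 6.2 cN/tex * 78.4 tex
F = 486.08 cN

486.08 cN


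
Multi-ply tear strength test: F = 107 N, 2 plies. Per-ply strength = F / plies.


Formula: Per-ply strength = Total force / Number of plies
Per-ply = 107 N / 2
Per-ply = 53.5 N

53.5 N


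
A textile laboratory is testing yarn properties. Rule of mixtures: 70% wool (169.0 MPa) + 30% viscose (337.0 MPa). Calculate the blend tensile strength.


Formula: Blend property = (fraction_A * property_A) + (fraction_B * property_B)
Step 1: Contribution A = 70/100 * 169.0 MPa = 118.3 MPa
Step 2: Contribution B = 30/100 * 337.0 MPa = 101.1 MPa
Step 3: Blend tensile strength = 118.3 + 101.1 = 219.4 MPa

219.4 MPa


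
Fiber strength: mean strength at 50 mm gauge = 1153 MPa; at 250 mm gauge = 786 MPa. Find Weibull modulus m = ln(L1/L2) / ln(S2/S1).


Formula: m = ln(L1/L2) / ln(S2/S1)
Step 1: ln(L1/L2) = ln(50/250) = -1.60944
Step 2: S2/S1 = 786/1153 = 0.6817
Step 3: ln(S2/S1) = ln(0.6817) = -0.38317
Step 4: m = -1.60944 / -0.38317 = 4.20

4.20 (Weibull m)


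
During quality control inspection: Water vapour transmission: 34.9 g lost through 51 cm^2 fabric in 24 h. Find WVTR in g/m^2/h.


Formula: WVTR = mass_loss / (area * time)
Step 1: Convert area: 51 cm^2 = 0.0051 m^2
Step 2: WVTR = 34.9 g / (0.0051 m^2 * 24 h)
Step 3: WVTR = 34.9 / 0.1224 = 285.1 g/m^2/h

285.1 g/m^2/h


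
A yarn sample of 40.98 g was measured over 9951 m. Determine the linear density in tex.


Formula: Tex = (mass_g / length_m) * 1000
Substituting: Tex = (40.98 / 9951) * 1000
Intermediate: 40.98 / 9951 = 0.00411818 g/m
Tex = 0.00411818 * 1000 = 4.12 tex

4.12 tex


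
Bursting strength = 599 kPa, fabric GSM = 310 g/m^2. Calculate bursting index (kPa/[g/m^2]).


Formula: Bursting Index = Bursting Strength / Fabric GSM
BI = 599 kPa / 310 g/m^2
BI = 1.932 kPa/(g/m^2)

1.932 kPa/(g/m^2)


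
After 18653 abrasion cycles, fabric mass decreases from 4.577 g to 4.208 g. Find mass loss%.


Formula: Mass loss% = ((m_before - m_after) / m_before) * 100
Step 1: Mass loss = 4.577 - 4.208 = 0.369 g
Step 2: Ratio = 0.369 / 4.577 = 0.0806205
Step 3: Mass loss% = 0.0806205 * 100 = 8.06205% ≈ 8.06%

8.06%


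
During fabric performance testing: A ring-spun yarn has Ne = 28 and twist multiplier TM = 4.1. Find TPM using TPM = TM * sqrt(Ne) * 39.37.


Formula: TPM = TM * sqrt(Ne) * 39.37
Step 1: sqrt(Ne) = sqrt(28) = 5.2915
Step 2: TM * sqrt(Ne) = 4.1 * 5.2915 = 21.6952
Step 3: TPM = 21.6952 * 39.37 = 854 twists/m

854 twists/m


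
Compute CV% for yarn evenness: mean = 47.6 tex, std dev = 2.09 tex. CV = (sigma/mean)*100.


Formula: CV% = (standard deviation / mean) * 100
Step 1: Ratio = 2.09 / 47.6 = 0.043908
Step 2: CV% = 0.043908 * 100 = 4.3908% ≈ 4.4%

4.4%


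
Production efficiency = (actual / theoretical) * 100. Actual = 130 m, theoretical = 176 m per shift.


Formula: Efficiency% = (Actual output / Theoretical output) * 100
Efficiency% = (130 / 176) * 100
Efficiency% = 0.738636 * 100 = 73.8636% ≈ 73.9%

73.9%


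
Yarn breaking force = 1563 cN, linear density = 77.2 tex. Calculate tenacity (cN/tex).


Formula: Tenacity = Breaking force / Linear density
Tenacity = 1563 cN / 77.2 tex
Tenacity = 20.25 cN/tex

20.25 cN/tex


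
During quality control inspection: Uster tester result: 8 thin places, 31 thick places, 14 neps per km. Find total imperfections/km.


Formula: Total = thin places + thick places + neps
Total = 8 + 31 + 14
Total = 53 imperfections/km

53 imperfections/km


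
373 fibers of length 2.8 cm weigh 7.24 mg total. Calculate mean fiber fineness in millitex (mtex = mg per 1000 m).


Formula: fineness (mtex) = mass (mg) / total length (km) = (mass_mg / total_length_m) * 1000
Step 1: Convert fiber length: 2.8 cm = 0.028 m
Step 2: Total fiber length = 373 * 0.028 = 10.444 m
Step 3: Linear density = 7.24 mg / 10.444 m = 0.6932 mg/m
Step 4: fineness = 0.6932 * 1000 = 693.2 mtex

693.2 mtex


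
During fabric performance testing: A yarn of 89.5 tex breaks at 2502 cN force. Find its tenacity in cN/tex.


Formula: Tenacity = Breaking force / Linear density
Tenacity = 2502 cN / 89.5 tex
Tenacity = 27.96 cN/tex

27.96 cN/tex


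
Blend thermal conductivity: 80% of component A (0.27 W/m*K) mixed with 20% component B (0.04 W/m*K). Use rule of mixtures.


Formula: Blend property = (fraction_A * property_A) + (fraction_B * property_B)
Step 1: Contribution A = 80/100 * 0.27 W/m*K = 0.216 W/m*K
Step 2: Contribution B = 20/100 * 0.04 W/m*K = 0.008 W/m*K
Step 3: Blend thermal conductivity = 0.216 + 0.008 = 0.224 W/m*K

0.224 W/m*K


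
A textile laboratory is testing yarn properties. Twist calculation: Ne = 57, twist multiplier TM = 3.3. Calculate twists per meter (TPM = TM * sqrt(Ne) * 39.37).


Formula: TPM = TM * sqrt(Ne) * 39.37
Step 1: sqrt(Ne) = sqrt(57) = 7.5498
Step 2: TM * sqrt(Ne) = 3.3 * 7.5498 = 24.9143
Step 3: TPM = 24.9143 * 39.37 = 981 twists/m

981 twists/m


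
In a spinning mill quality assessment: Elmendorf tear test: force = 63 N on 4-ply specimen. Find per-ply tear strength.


Formula: Per-ply strength = Total force / Number of plies
Per-ply = 63 N / 4
Per-ply = 15.75 N

15.75 N


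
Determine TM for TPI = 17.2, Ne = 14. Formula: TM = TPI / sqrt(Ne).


Formula: TM = TPI / sqrt(Ne)
Step 1: sqrt(Ne) = sqrt(14) = 3.7417
Step 2: TM = 17.2 / 3.7417 = 4.60

4.60 TM


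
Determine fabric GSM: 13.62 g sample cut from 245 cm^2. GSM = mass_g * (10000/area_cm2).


Formula: GSM = mass_g / area_m2
Step 1: Convert area: 245 cm^2 = 245 / 10000 = 0.0245 m^2
Step 2: GSM = 13.62 g / 0.0245 m^2 = 555.9 g/m^2

555.9 g/m^2


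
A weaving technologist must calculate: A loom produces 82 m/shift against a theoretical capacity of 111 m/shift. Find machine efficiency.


Formula: Efficiency% = (Actual output / Theoretical output) * 100
Efficiency% = (82 / 111) * 100
Efficiency% = 0.738739 * 100 = 73.8739% ≈ 73.9%

73.9%


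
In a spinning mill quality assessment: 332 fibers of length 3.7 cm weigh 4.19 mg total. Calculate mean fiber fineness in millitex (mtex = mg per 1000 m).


Formula: fineness (mtex) = mass (mg) / total length (km) = (mass_mg / total_length_m) * 1000
Step 1: Convert fiber length: 3.7 cm = 0.037 m
Step 2: Total fiber length = 332 * 0.037 = 12.284 m
Step 3: Linear density = 4.19 mg / 12.284 m = 0.3411 mg/m
Step 4: fineness = 0.3411 * 1000 = 341.1 mtex

341.1 mtex


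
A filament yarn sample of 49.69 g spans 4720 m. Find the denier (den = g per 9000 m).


Formula: den = (mass_g / length_m) * 9000
Substituting: den = (49.69 / 4720) * 9000
Intermediate: 49.69 / 4720 = 0.01052754 g/m
den = 0.01052754 * 9000 = 94.7 denier

94.7 denier


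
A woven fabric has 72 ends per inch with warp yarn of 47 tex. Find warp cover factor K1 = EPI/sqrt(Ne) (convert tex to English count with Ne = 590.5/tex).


Formula: K1 = EPI / sqrt(Ne), with Ne = 590.5 / tex_warp
Step 1: Ne = 590.5 / 47 = 12.564
Step 2: sqrt(Ne) = sqrt(12.564) = 3.5446
Step 3: K1 = 72 / 3.5446 = 20.3

20.3


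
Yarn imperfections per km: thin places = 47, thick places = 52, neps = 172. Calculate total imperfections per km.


Formula: Total = thin places + thick places + neps
Total = 47 + 52 + 172
Total = 271 imperfections/km

271 imperfections/km


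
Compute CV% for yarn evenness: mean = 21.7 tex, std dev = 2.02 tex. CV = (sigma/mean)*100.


Formula: CV% = (standard deviation / mean) * 100
Step 1: Ratio = 2.02 / 21.7 = 0.093088
Step 2: CV% = 0.093088 * 100 = 9.3088% ≈ 9.3%

9.3%


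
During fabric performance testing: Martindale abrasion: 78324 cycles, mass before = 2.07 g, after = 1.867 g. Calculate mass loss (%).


Formula: Mass loss% = ((m_before - m_after) / m_before) * 100
Step 1: Mass loss = 2.07 - 1.867 = 0.203 g
Step 2: Ratio = 0.203 / 2.07 = 0.0980676
Step 3: Mass loss% = 0.0980676 * 100 = 9.80676% ≈ 9.81%

9.81%


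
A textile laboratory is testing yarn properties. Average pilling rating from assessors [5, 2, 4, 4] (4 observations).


Formula: Mean = sum / count
Sum = 5 + 2 + 4 + 4 = 15
Mean = 15 / 4 = 3.8

3.8


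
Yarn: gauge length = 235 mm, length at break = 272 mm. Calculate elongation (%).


Formula: Elongation (%) = ((L_break - L0) / L0) * 100
Step 1: Extension = 272 - 235 = 37 mm
Step 2: Elongation = (37 / 235) * 100
Step 3: Elongation = 0.157447 * 100 = 15.7447% ≈ 15.7%

15.7%


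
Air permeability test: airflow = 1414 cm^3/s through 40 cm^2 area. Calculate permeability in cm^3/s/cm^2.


Formula: Air Permeability = Airflow / Test Area
AP = 1414 cm^3/s / 40 cm^2
AP = 35.4 cm^3/s/cm^2

35.4 cm^3/s/cm^2


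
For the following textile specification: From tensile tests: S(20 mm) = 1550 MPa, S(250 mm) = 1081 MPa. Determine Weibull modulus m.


Formula: m = ln(L1/L2) / ln(S2/S1)
Step 1: ln(L1/L2) = ln(20/250) = -2.52573
Step 2: S2/S1 = 1081/1550 = 0.69742
Step 3: ln(S2/S1) = ln(0.69742) = -0.36037
Step 4: m = -2.52573 / -0.36037 = 7.01

7.01 (Weibull m)


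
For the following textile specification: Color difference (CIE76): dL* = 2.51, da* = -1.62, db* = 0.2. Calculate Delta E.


Formula: Delta E = sqrt(dL*^2 + da*^2 + db*^2)
Step 1: dL*^2 = 2.51^2 = 6.3001
Step 2: da*^2 = (-1.62)^2 = 2.6244
Step 3: db*^2 = 0.2^2 = 0.04
Step 4: Sum = 6.3001 + 2.6244 + 0.04 = 8.9645
Step 5: Delta E = sqrt(8.9645) = 2.99

2.99 Delta E


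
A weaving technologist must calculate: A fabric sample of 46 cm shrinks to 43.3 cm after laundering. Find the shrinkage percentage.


Formula: Shrinkage% = ((L_before - L_after) / L_before) * 100
Step 1: Shrinkage = 46 - 43.3 = 2.7 cm
Step 2: Shrinkage% = (2.7 / 46) * 100
Step 3: Shrinkage% = 0.058696 * 100 = 5.8696% ≈ 5.9%

5.9%


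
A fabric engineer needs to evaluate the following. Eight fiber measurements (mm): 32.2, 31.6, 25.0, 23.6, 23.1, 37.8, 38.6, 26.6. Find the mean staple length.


Formula: Mean = sum of lengths / count
Sum = 32.2 + 31.6 + 25.0 + 23.6 + 23.1 + 37.8 + 38.6 + 26.6
Sum = 238.5 mm
Mean = 238.5 / 8 = 29.81 mm

29.81 mm


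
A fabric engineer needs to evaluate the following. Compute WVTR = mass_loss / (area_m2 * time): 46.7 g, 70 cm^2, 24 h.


Formula: WVTR = mass_loss / (area * time)
Step 1: Convert area: 70 cm^2 = 0.007 m^2
Step 2: WVTR = 46.7 g / (0.007 m^2 * 24 h)
Step 3: WVTR = 46.7 / 0.168 = 278.0 g/m^2/h

278.0 g/m^2/h


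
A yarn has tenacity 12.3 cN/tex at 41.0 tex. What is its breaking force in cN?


Formula: Breaking force = Tenacity * Linear density
F = 12.3 cN/tex * 41.0 tex
F = 504.30 cN

504.30 cN


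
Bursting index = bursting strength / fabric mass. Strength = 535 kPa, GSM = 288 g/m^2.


Formula: Bursting Index = Bursting Strength / Fabric GSM
BI = 535 kPa / 288 g/m^2
BI = 1.858 kPa/(g/m^2)

1.858 kPa/(g/m^2)


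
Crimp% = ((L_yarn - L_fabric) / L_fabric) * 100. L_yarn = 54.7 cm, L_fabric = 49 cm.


Formula: Crimp% = ((L_yarn - L_fabric) / L_fabric) * 100
Step 1: Extension = 54.7 - 49 = 5.7 cm
Step 2: Crimp% = (5.7 / 49) * 100
Step 3: Crimp% = 0.116327 * 100 = 11.6327% ≈ 11.6%

11.6%


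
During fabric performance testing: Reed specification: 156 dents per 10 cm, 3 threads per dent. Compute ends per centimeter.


Formula: EPC = (dents per 10 cm * ends per dent) / 10
Step 1: Total ends per 10 cm = 156 * 3 = 468
Step 2: EPC = 468 / 10 = 46.8 ends/cm

46.8 ends/cm


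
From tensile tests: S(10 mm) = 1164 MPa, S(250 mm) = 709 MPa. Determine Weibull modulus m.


Formula: m = ln(L1/L2) / ln(S2/S1)
Step 1: ln(L1/L2) = ln(10/250) = -3.21888
Step 2: S2/S1 = 709/1164 = 0.60911
Step 3: ln(S2/S1) = ln(0.60911) = -0.49576
Step 4: m = -3.21888 / -0.49576 = 6.49

6.49 (Weibull m)


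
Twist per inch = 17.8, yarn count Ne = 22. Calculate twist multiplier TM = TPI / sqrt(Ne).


Formula: TM = TPI / sqrt(Ne)
Step 1: sqrt(Ne) = sqrt(22) = 4.6904
Step 2: TM = 17.8 / 4.6904 = 3.79

3.79 TM


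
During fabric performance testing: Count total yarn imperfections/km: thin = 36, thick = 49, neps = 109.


Formula: Total = thin places + thick places + neps
Total = 36 + 49 + 109
Total = 194 imperfections/km

194 imperfections/km


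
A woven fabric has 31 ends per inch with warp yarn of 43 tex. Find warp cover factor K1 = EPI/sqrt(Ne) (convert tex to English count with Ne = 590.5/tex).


Formula: K1 = EPI / sqrt(Ne), with Ne = 590.5 / tex_warp
Step 1: Ne = 590.5 / 43 = 13.733
Step 2: sqrt(Ne) = sqrt(13.733) = 3.7058
Step 3: K1 = 31 / 3.7058 = 8.4

8.4


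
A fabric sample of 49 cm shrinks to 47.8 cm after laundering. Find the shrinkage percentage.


Formula: Shrinkage% = ((L_before - L_after) / L_before) * 100
Step 1: Shrinkage = 49 - 47.8 = 1.2 cm
Step 2: Shrinkage% = (1.2 / 49) * 100
Step 3: Shrinkage% = 0.02449 * 100 = 2.449% ≈ 2.4%

2.4%


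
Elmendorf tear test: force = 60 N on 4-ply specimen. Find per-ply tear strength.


Formula: Per-ply strength = Total force / Number of plies
Per-ply = 60 N / 4
Per-ply = 15 N

15 N


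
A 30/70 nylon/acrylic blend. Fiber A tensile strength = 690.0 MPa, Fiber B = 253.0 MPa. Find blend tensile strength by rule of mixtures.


Formula: Blend property = (fraction_A * property_A) + (fraction_B * property_B)
Step 1: Contribution A = 30/100 * 690.0 MPa = 207.0 MPa
Step 2: Contribution B = 70/100 * 253.0 MPa = 177.1 MPa
Step 3: Blend tensile strength = 207.0 + 177.1 = 384.1 MPa

384.1 MPa


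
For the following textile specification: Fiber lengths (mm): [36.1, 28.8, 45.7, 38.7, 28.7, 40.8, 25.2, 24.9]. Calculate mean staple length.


Formula: Mean = sum of lengths / count
Sum = 36.1 + 28.8 + 45.7 + 38.7 + 28.7 + 40.8 + 25.2 + 24.9
Sum = 268.9 mm
Mean = 268.9 / 8 = 33.61 mm

33.61 mm


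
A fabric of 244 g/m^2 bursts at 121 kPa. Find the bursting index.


Formula: Bursting Index = Bursting Strength / Fabric GSM
BI = 121 kPa / 244 g/m^2
BI = 0.496 kPa/(g/m^2)

0.496 kPa/(g/m^2)


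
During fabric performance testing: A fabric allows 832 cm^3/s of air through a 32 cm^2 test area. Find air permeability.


Formula: Air Permeability = Airflow / Test Area
AP = 832 cm^3/s / 32 cm^2
AP = 26.0 cm^3/s/cm^2

26.0 cm^3/s/cm^2


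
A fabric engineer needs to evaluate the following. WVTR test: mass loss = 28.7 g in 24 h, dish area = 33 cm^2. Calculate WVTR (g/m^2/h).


Formula: WVTR = mass_loss / (area * time)
Step 1: Convert area: 33 cm^2 = 0.0033 m^2
Step 2: WVTR = 28.7 g / (0.0033 m^2 * 24 h)
Step 3: WVTR = 28.7 / 0.0792 = 362.4 g/m^2/h

362.4 g/m^2/h


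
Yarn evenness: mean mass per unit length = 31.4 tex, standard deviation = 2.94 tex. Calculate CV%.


Formula: CV% = (standard deviation / mean) * 100
Step 1: Ratio = 2.94 / 31.4 = 0.093631
Step 2: CV% = 0.093631 * 100 = 9.3631% ≈ 9.4%

9.4%


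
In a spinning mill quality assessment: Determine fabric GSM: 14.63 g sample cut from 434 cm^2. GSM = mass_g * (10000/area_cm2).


Formula: GSM = mass_g / area_m2
Step 1: Convert area: 434 cm^2 = 434 / 10000 = 0.0434 m^2
Step 2: GSM = 14.63 g / 0.0434 m^2 = 337.1 g/m^2

337.1 g/m^2


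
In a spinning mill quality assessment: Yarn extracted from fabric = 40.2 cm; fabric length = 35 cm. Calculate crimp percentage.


Formula: Crimp% = ((L_yarn - L_fabric) / L_fabric) * 100
Step 1: Extension = 40.2 - 35 = 5.2 cm
Step 2: Crimp% = (5.2 / 35) * 100
Step 3: Crimp% = 0.148571 * 100 = 14.8571% ≈ 14.9%

14.9%


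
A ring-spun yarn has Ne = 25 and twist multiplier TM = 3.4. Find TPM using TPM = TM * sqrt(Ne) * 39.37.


Formula: TPM = TM * sqrt(Ne) * 39.37
Step 1: sqrt(Ne) = sqrt(25) = 5
Step 2: TM * sqrt(Ne) = 3.4 * 5 = 17
Step 3: TPM = 17 * 39.37 = 669 twists/m

669 twists/m


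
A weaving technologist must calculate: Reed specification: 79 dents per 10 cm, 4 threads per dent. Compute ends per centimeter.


Formula: EPC = (dents per 10 cm * ends per dent) / 10
Step 1: Total ends per 10 cm = 79 * 4 = 316
Step 2: EPC = 316 / 10 = 31.6 ends/cm

31.6 ends/cm


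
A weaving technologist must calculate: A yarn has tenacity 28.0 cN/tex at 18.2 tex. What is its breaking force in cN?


Formula: Breaking force = Tenacity * Linear density
F = 28.0 cN/tex * 18.2 tex
F = 509.60 cN

509.60 cN


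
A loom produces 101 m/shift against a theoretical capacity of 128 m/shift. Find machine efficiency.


Formula: Efficiency% = (Actual output / Theoretical output) * 100
Efficiency% = (101 / 128) * 100
Efficiency% = 0.789063 * 100 = 78.9063% ≈ 78.9%

78.9%


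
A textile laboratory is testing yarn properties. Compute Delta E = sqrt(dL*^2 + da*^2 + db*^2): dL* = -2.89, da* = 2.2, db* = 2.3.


Formula: Delta E = sqrt(dL*^2 + da*^2 + db*^2)
Step 1: dL*^2 = (-2.89)^2 = 8.3521
Step 2: da*^2 = 2.2^2 = 4.84
Step 3: db*^2 = 2.3^2 = 5.29
Step 4: Sum = 8.3521 + 4.84 + 5.29 = 18.4821
Step 5: Delta E = sqrt(18.4821) = 4.3

4.3 Delta E


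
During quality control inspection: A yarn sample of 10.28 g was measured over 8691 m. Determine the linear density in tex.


Formula: Tex = (mass_g / length_m) * 1000
Substituting: Tex = (10.28 / 8691) * 1000
Intermediate: 10.28 / 8691 = 0.00118283 g/m
Tex = 0.00118283 * 1000 = 1.18 tex

1.18 tex


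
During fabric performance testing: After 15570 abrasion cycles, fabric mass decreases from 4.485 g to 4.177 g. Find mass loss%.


Formula: Mass loss% = ((m_before - m_after) / m_before) * 100
Step 1: Mass loss = 4.485 - 4.177 = 0.308 g
Step 2: Ratio = 0.308 / 4.485 = 0.0686734
Step 3: Mass loss% = 0.0686734 * 100 = 6.86734% ≈ 6.87%

6.87%


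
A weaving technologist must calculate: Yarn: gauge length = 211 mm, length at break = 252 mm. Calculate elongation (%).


Formula: Elongation (%) = ((L_break - L0) / L0) * 100
Step 1: Extension = 252 - 211 = 41 mm
Step 2: Elongation = (41 / 211) * 100
Step 3: Elongation = 0.194313 * 100 = 19.4313% ≈ 19.4%

19.4%


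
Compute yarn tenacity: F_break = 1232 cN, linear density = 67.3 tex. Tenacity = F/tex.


Formula: Tenacity = Breaking force / Linear density
Tenacity = 1232 cN / 67.3 tex
Tenacity = 18.31 cN/tex

18.31 cN/tex


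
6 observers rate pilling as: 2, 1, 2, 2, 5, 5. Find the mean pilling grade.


Formula: Mean = sum / count
Sum = 2 + 1 + 2 + 2 + 5 + 5 = 17
Mean = 17 / 6 = 2.8

2.8


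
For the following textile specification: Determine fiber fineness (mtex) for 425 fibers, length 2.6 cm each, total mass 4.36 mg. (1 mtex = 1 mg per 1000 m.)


Formula: fineness (mtex) = mass (mg) / total length (km) = (mass_mg / total_length_m) * 1000
Step 1: Convert fiber length: 2.6 cm = 0.026 m
Step 2: Total fiber length = 425 * 0.026 = 11.05 m
Step 3: Linear density = 4.36 mg / 11.05 m = 0.3946 mg/m
Step 4: fineness = 0.3946 * 1000 = 394.6 mtex

394.6 mtex


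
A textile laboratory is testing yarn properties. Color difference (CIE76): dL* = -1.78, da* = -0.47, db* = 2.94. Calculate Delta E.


Formula: Delta E = sqrt(dL*^2 + da*^2 + db*^2)
Step 1: dL*^2 = (-1.78)^2 = 3.1684
Step 2: da*^2 = (-0.47)^2 = 0.2209
Step 3: db*^2 = 2.94^2 = 8.6436
Step 4: Sum = 3.1684 + 0.2209 + 8.6436 = 12.0329
Step 5: Delta E = sqrt(12.0329) = 3.47

3.47 Delta E


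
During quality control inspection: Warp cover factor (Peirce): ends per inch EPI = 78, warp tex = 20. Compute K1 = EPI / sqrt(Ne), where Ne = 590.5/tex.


Formula: K1 = EPI / sqrt(Ne), with Ne = 590.5 / tex_warp
Step 1: Ne = 590.5 / 20 = 29.525
Step 2: sqrt(Ne) = sqrt(29.525) = 5.4337
Step 3: K1 = 78 / 5.4337 = 14.4

14.4


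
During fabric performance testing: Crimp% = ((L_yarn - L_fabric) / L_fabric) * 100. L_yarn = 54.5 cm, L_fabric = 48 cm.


Formula: Crimp% = ((L_yarn - L_fabric) / L_fabric) * 100
Step 1: Extension = 54.5 - 48 = 6.5 cm
Step 2: Crimp% = (6.5 / 48) * 100
Step 3: Crimp% = 0.135417 * 100 = 13.5417% ≈ 13.5%

13.5%


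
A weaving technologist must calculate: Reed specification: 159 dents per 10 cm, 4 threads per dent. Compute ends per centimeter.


Formula: EPC = (dents per 10 cm * ends per dent) / 10
Step 1: Total ends per 10 cm = 159 * 4 = 636
Step 2: EPC = 636 / 10 = 63.6 ends/cm

63.6 ends/cm


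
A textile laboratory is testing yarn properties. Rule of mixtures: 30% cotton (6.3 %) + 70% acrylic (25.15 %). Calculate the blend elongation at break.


Formula: Blend property = (fraction_A * property_A) + (fraction_B * property_B)
Step 1: Contribution A = 30/100 * 6.3 % = 1.89 %
Step 2: Contribution B = 70/100 * 25.15 % = 17.605 %
Step 3: Blend elongation at break = 1.89 + 17.605 = 19.495 %

19.495 %


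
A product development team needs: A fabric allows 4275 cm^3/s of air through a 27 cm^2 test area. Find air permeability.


Formula: Air Permeability = Airflow / Test Area
AP = 4275 cm^3/s / 27 cm^2
AP = 158.3 cm^3/s/cm^2

158.3 cm^3/s/cm^2


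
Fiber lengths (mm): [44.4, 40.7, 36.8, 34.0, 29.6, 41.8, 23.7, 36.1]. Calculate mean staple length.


Formula: Mean = sum of lengths / count
Sum = 44.4 + 40.7 + 36.8 + 34.0 + 29.6 + 41.8 + 23.7 + 36.1
Sum = 287.1 mm
Mean = 287.1 / 8 = 35.89 mm

35.89 mm


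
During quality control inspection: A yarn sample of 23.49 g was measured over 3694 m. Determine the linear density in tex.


Formula: Tex = (mass_g / length_m) * 1000
Substituting: Tex = (23.49 / 3694) * 1000
Intermediate: 23.49 / 3694 = 0.00635896 g/m
Tex = 0.00635896 * 1000 = 6.36 tex

6.36 tex


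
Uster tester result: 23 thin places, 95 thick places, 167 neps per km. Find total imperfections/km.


Formula: Total = thin places + thick places + neps
Total = 23 + 95 + 167
Total = 285 imperfections/km

285 imperfections/km


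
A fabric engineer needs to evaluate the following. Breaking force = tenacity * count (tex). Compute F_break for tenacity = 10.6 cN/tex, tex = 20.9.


Formula: Breaking force = Tenacity * Linear density
F = 10.6 cN/tex * 20.9 tex
F = 221.54 cN

221.54 cN


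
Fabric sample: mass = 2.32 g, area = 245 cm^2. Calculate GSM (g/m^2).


Formula: GSM = mass_g / area_m2
Step 1: Convert area: 245 cm^2 = 245 / 10000 = 0.0245 m^2
Step 2: GSM = 2.32 g / 0.0245 m^2 = 94.7 g/m^2

94.7 g/m^2


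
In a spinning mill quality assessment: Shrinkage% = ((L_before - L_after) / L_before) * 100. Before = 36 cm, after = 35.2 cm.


Formula: Shrinkage% = ((L_before - L_after) / L_before) * 100
Step 1: Shrinkage = 36 - 35.2 = 0.8 cm
Step 2: Shrinkage% = (0.8 / 36) * 100
Step 3: Shrinkage% = 0.022222 * 100 = 2.2222% ≈ 2.2%

2.2%


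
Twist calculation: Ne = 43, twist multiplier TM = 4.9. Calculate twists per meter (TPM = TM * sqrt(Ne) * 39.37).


Formula: TPM = TM * sqrt(Ne) * 39.37
Step 1: sqrt(Ne) = sqrt(43) = 6.5574
Step 2: TM * sqrt(Ne) = 4.9 * 6.5574 = 32.1313
Step 3: TPM = 32.1313 * 39.37 = 1265 twists/m

1265 twists/m


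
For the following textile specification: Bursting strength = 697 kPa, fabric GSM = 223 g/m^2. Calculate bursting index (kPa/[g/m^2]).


Formula: Bursting Index = Bursting Strength / Fabric GSM
BI = 697 kPa / 223 g/m^2
BI = 3.126 kPa/(g/m^2)

3.126 kPa/(g/m^2)


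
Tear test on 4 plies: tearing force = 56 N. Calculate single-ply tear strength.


Formula: Per-ply strength = Total force / Number of plies
Per-ply = 56 N / 4
Per-ply = 14 N

14 N


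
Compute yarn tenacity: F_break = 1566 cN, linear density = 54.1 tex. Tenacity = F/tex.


Formula: Tenacity = Breaking force / Linear density
Tenacity = 1566 cN / 54.1 tex
Tenacity = 28.95 cN/tex

28.95 cN/tex


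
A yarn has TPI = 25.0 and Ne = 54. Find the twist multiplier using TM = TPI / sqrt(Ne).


Formula: TM = TPI / sqrt(Ne)
Step 1: sqrt(Ne) = sqrt(54) = 7.3485
Step 2: TM = 25.0 / 7.3485 = 3.40

3.40 TM


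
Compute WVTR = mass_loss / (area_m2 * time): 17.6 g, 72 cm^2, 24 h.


Formula: WVTR = mass_loss / (area * time)
Step 1: Convert area: 72 cm^2 = 0.0072 m^2
Step 2: WVTR = 17.6 g / (0.0072 m^2 * 24 h)
Step 3: WVTR = 17.6 / 0.1728 = 101.9 g/m^2/h

101.9 g/m^2/h


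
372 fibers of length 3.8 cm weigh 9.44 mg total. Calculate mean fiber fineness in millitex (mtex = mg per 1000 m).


Formula: fineness (mtex) = mass (mg) / total length (km) = (mass_mg / total_length_m) * 1000
Step 1: Convert fiber length: 3.8 cm = 0.038 m
Step 2: Total fiber length = 372 * 0.038 = 14.136 m
Step 3: Linear density = 9.44 mg / 14.136 m = 0.6678 mg/m
Step 4: fineness = 0.6678 * 1000 = 667.8 mtex

667.8 mtex


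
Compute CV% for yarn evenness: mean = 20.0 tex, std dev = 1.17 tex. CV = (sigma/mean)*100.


Formula: CV% = (standard deviation / mean) * 100
Step 1: Ratio = 1.17 / 20.0 = 0.0585
Step 2: CV% = 0.0585 * 100 = 5.85% ≈ 5.9%

5.9%


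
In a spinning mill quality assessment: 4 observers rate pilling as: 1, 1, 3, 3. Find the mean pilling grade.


Formula: Mean = sum / count
Sum = 1 + 1 + 3 + 3 = 8
Mean = 8 / 4 = 2.0

2.0


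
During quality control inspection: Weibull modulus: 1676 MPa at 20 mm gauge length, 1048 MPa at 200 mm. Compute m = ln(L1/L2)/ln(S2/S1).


Formula: m = ln(L1/L2) / ln(S2/S1)
Step 1: ln(L1/L2) = ln(20/200) = -2.30259
Step 2: S2/S1 = 1048/1676 = 0.6253
Step 3: ln(S2/S1) = ln(0.6253) = -0.46952
Step 4: m = -2.30259 / -0.46952 = 4.90

4.90 (Weibull m)


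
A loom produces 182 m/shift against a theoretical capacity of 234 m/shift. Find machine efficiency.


Formula: Efficiency% = (Actual output / Theoretical output) * 100
Efficiency% = (182 / 234) * 100
Efficiency% = 0.777778 * 100 = 77.7778% ≈ 77.8%

77.8%


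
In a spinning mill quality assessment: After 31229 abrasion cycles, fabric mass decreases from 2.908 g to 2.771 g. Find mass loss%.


Formula: Mass loss% = ((m_before - m_after) / m_before) * 100
Step 1: Mass loss = 2.908 - 2.771 = 0.137 g
Step 2: Ratio = 0.137 / 2.908 = 0.0471114
Step 3: Mass loss% = 0.0471114 * 100 = 4.71114% ≈ 4.71%

4.71%


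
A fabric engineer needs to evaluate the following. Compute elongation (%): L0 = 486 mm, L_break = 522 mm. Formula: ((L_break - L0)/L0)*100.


Formula: Elongation (%) = ((L_break - L0) / L0) * 100
Step 1: Extension = 522 - 486 = 36 mm
Step 2: Elongation = (36 / 486) * 100
Step 3: Elongation = 0.074074 * 100 = 7.4074% ≈ 7.4%

7.4%


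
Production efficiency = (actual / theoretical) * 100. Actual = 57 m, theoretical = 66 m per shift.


Formula: Efficiency% = (Actual output / Theoretical output) * 100
Efficiency% = (57 / 66) * 100
Efficiency% = 0.863636 * 100 = 86.3636% ≈ 86.4%

86.4%


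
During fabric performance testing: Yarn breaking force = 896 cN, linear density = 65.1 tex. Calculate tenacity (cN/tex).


Formula: Tenacity = Breaking force / Linear density
Tenacity = 896 cN / 65.1 tex
Tenacity = 13.76 cN/tex

13.76 cN/tex


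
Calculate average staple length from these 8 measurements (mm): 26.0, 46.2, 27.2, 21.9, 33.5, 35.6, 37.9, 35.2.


Formula: Mean = sum of lengths / count
Sum = 26.0 + 46.2 + 27.2 + 21.9 + 33.5 + 35.6 + 37.9 + 35.2
Sum = 263.5 mm
Mean = 263.5 / 8 = 32.94 mm

32.94 mm


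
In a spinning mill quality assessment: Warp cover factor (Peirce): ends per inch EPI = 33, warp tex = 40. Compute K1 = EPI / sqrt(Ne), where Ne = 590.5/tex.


Formula: K1 = EPI / sqrt(Ne), with Ne = 590.5 / tex_warp
Step 1: Ne = 590.5 / 40 = 14.763
Step 2: sqrt(Ne) = sqrt(14.763) = 3.8423
Step 3: K1 = 33 / 3.8423 = 8.6

8.6


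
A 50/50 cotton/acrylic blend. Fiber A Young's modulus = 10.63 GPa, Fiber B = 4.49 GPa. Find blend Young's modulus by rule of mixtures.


Formula: Blend property = (fraction_A * property_A) + (fraction_B * property_B)
Step 1: Contribution A = 50/100 * 10.63 GPa = 5.315 GPa
Step 2: Contribution B = 50/100 * 4.49 GPa = 2.245 GPa
Step 3: Blend Young's modulus = 5.315 + 2.245 = 7.56 GPa

7.56 GPa


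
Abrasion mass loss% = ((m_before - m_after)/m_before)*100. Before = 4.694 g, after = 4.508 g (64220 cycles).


Formula: Mass loss% = ((m_before - m_after) / m_before) * 100
Step 1: Mass loss = 4.694 - 4.508 = 0.186 g
Step 2: Ratio = 0.186 / 4.694 = 0.0396251
Step 3: Mass loss% = 0.0396251 * 100 = 3.96251% ≈ 3.96%

3.96%


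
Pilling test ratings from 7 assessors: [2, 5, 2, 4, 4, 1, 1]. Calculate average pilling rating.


Formula: Mean = sum / count
Sum = 2 + 5 + 2 + 4 + 4 + 1 + 1 = 19
Mean = 19 / 7 = 2.7

2.7


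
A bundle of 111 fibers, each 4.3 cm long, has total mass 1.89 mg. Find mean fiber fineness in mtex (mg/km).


Formula: fineness (mtex) = mass (mg) / total length (km) = (mass_mg / total_length_m) * 1000
Step 1: Convert fiber length: 4.3 cm = 0.043 m
Step 2: Total fiber length = 111 * 0.043 = 4.773 m
Step 3: Linear density = 1.89 mg / 4.773 m = 0.3960 mg/m
Step 4: fineness = 0.3960 * 1000 = 396.0 mtex

396.0 mtex


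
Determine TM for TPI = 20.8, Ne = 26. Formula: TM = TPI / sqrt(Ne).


Formula: TM = TPI / sqrt(Ne)
Step 1: sqrt(Ne) = sqrt(26) = 5.099
Step 2: TM = 20.8 / 5.099 = 4.08

4.08 TM


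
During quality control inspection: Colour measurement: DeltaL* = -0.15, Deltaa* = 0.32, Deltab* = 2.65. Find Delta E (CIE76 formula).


Formula: Delta E = sqrt(dL*^2 + da*^2 + db*^2)
Step 1: dL*^2 = (-0.15)^2 = 0.0225
Step 2: da*^2 = 0.32^2 = 0.1024
Step 3: db*^2 = 2.65^2 = 7.0225
Step 4: Sum = 0.0225 + 0.1024 + 7.0225 = 7.1474
Step 5: Delta E = sqrt(7.1474) = 2.67

2.67 Delta E


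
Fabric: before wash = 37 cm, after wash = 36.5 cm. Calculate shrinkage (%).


Formula: Shrinkage% = ((L_before - L_after) / L_before) * 100
Step 1: Shrinkage = 37 - 36.5 = 0.5 cm
Step 2: Shrinkage% = (0.5 / 37) * 100
Step 3: Shrinkage% = 0.013514 * 100 = 1.3514% ≈ 1.4%

1.4%


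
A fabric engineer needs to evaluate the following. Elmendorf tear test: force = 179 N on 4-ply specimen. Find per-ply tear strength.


Formula: Per-ply strength = Total force / Number of plies
Per-ply = 179 N / 4
Per-ply = 44.75 N

44.75 N


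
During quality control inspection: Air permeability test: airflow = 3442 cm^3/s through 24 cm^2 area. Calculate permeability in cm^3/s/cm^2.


Formula: Air Permeability = Airflow / Test Area
AP = 3442 cm^3/s / 24 cm^2
AP = 143.4 cm^3/s/cm^2

143.4 cm^3/s/cm^2


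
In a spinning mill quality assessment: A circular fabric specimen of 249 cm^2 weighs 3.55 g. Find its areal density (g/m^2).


Formula: GSM = mass_g / area_m2
Step 1: Convert area: 249 cm^2 = 249 / 10000 = 0.0249 m^2
Step 2: GSM = 3.55 g / 0.0249 m^2 = 142.6 g/m^2

142.6 g/m^2


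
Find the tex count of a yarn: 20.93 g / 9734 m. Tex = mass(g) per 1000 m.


Formula: Tex = (mass_g / length_m) * 1000
Substituting: Tex = (20.93 / 9734) * 1000
Intermediate: 20.93 / 9734 = 0.0021502 g/m
Tex = 0.0021502 * 1000 = 2.15 tex

2.15 tex
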